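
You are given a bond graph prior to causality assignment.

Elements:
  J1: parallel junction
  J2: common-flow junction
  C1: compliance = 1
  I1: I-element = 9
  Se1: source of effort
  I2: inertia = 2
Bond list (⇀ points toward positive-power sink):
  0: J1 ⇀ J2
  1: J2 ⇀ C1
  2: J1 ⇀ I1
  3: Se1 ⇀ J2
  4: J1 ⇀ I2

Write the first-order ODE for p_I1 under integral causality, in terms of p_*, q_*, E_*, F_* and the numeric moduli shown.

bond 3 stroke→J2  (Se1: effort source, stroke at far end)
bond 1 stroke→J2  (C1: C, integral causality)
bond 0 stroke→J1  (J2 needs exactly one f-in)
bond 2 stroke→I1  (common-e at J1 fixed by 0)
bond 4 stroke→I2  (common-e at J1 fixed by 0)

dp_I1/dt = -E_Se1 + q_C1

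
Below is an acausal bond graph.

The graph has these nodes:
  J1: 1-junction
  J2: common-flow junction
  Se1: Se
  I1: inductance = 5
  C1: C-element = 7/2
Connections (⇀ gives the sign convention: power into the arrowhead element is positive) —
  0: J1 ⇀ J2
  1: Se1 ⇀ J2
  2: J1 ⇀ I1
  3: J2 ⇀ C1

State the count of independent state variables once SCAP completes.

2  (C1, I1 all integral)

β1 |J2  (source Se1 imposes e)
β2 |I1  (I1: I, integral causality)
β0 |J1  (J1 flow already set via bond 2)
β3 |J2  (1-jn J2 has f-setter on 0)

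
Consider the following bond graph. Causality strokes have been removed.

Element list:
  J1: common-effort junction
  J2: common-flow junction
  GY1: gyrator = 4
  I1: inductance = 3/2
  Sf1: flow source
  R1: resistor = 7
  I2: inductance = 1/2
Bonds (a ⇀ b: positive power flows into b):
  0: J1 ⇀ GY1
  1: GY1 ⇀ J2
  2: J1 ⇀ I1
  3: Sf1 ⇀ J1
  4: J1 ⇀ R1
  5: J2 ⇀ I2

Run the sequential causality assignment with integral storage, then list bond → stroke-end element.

b3 stroke at Sf1  (Sf1 fixes flow; stroke at Sf1)
b2 stroke at I1  (I1 integral (f out))
b5 stroke at I2  (prefer integral on I2)
b1 stroke at J2  (1-jn J2 has f-setter on 5)
b0 stroke at J1  (GY1: gyrator matches bond 1)
b4 stroke at R1  (J1 effort already set via bond 0)

bond 0 stroke at J1
bond 1 stroke at J2
bond 2 stroke at I1
bond 3 stroke at Sf1
bond 4 stroke at R1
bond 5 stroke at I2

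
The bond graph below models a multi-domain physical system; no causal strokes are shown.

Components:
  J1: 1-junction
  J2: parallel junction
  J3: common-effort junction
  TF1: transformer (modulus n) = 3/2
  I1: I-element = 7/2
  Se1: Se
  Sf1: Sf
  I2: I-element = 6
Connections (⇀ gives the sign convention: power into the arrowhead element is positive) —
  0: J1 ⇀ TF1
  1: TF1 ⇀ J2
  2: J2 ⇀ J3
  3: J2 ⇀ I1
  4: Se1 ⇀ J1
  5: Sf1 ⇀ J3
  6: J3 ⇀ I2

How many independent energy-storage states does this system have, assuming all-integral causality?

2  (I1, I2 all integral)

β4 stroke at J1  (Se1 (Se) sets effort on bond)
β5 stroke at Sf1  (source Sf1 imposes f)
β0 stroke at TF1  (J1 needs exactly one f-in)
β1 stroke at J2  (TF1: transformer flips bond 0)
β2 stroke at J3  (J2: bond 1 brought effort, rest push out)
β3 stroke at I1  (common-e at J2 fixed by 1)
β6 stroke at I2  (J3 effort already set via bond 2)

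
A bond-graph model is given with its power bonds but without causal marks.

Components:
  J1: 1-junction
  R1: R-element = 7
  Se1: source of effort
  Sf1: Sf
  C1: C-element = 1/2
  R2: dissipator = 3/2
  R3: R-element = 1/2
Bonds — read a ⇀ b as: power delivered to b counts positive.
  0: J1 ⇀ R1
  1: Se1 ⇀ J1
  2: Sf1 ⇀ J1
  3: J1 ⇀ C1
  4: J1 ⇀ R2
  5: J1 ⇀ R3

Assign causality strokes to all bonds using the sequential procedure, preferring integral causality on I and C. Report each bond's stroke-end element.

bond 1 →J1  (Se1 fixes effort; stroke away)
bond 2 →Sf1  (source Sf1 imposes f)
bond 0 →J1  (1-jn J1 has f-setter on 2)
bond 3 →J1  (J1 flow already set via bond 2)
bond 4 →J1  (common-f at J1 fixed by 2)
bond 5 →J1  (common-f at J1 fixed by 2)

β0 stroke at J1
β1 stroke at J1
β2 stroke at Sf1
β3 stroke at J1
β4 stroke at J1
β5 stroke at J1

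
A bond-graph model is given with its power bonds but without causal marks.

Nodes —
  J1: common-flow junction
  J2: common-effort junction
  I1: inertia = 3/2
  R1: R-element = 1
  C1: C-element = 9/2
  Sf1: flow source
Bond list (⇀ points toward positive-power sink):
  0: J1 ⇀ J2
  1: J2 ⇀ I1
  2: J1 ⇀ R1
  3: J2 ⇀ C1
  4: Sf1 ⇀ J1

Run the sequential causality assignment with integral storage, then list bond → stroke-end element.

b0 |J1
b1 |I1
b2 |J1
b3 |J2
b4 |Sf1

#4 |Sf1  (Sf1: flow source, stroke at near end)
#0 |J1  (J1: bond 4 brought flow, rest push out)
#2 |J1  (J1 flow already set via bond 4)
#1 |I1  (I1 outputs flow p/I1)
#3 |J2  (closing 0-jn rule on J2)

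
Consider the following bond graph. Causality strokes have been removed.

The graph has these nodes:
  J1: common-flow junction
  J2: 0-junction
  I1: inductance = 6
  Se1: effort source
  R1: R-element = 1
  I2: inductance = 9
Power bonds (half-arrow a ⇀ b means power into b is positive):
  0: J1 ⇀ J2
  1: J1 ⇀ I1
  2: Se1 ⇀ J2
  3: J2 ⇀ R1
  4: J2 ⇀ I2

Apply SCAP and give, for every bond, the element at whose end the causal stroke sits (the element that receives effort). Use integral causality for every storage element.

b0 stroke at J1
b1 stroke at I1
b2 stroke at J2
b3 stroke at R1
b4 stroke at I2

β2 →J2  (Se1: effort source, stroke at far end)
β0 →J1  (common-e at J2 fixed by 2)
β3 →R1  (J2 effort already set via bond 2)
β4 →I2  (0-jn J2 has e-setter on 2)
β1 →I1  (closing 1-jn rule on J1)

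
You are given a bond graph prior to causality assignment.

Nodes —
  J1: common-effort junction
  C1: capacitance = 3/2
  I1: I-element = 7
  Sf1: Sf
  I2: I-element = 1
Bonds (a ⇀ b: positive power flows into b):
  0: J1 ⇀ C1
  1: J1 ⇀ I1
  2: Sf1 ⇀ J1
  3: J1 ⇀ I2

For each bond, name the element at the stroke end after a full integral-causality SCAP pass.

bond 0 stroke→J1
bond 1 stroke→I1
bond 2 stroke→Sf1
bond 3 stroke→I2

bond 2 stroke at Sf1  (Sf1: flow source, stroke at near end)
bond 0 stroke at J1  (C1 integral (e out))
bond 1 stroke at I1  (0-jn J1 has e-setter on 0)
bond 3 stroke at I2  (J1: bond 0 brought effort, rest push out)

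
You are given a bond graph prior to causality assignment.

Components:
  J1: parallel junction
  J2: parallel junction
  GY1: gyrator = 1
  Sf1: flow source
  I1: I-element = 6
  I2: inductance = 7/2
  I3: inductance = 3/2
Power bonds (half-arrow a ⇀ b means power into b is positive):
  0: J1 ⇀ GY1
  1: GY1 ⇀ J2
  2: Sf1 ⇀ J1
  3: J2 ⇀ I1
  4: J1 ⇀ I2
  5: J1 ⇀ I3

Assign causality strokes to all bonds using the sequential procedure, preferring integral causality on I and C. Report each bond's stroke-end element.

#2 stroke at Sf1  (Sf1: flow source, stroke at near end)
#3 stroke at I1  (I1 integral (f out))
#1 stroke at J2  (only one effort-in slot at J2)
#0 stroke at J1  (GY1: gyrator matches bond 1)
#4 stroke at I2  (common-e at J1 fixed by 0)
#5 stroke at I3  (J1: bond 0 brought effort, rest push out)

β0 stroke→J1
β1 stroke→J2
β2 stroke→Sf1
β3 stroke→I1
β4 stroke→I2
β5 stroke→I3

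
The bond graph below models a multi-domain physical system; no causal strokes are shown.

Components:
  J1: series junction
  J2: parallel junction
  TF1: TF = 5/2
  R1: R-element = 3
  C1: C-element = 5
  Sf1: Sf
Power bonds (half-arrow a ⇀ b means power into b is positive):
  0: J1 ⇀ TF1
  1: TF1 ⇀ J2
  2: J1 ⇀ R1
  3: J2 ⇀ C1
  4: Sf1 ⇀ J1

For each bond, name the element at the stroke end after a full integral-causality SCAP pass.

b4 →Sf1  (Sf1 (Sf) sets flow on bond)
b0 →J1  (J1: bond 4 brought flow, rest push out)
b2 →J1  (common-f at J1 fixed by 4)
b1 →TF1  (through TF1, causality passes straight; one stroke at TF1)
b3 →J2  (J2 needs exactly one e-in)

#0 stroke→J1
#1 stroke→TF1
#2 stroke→J1
#3 stroke→J2
#4 stroke→Sf1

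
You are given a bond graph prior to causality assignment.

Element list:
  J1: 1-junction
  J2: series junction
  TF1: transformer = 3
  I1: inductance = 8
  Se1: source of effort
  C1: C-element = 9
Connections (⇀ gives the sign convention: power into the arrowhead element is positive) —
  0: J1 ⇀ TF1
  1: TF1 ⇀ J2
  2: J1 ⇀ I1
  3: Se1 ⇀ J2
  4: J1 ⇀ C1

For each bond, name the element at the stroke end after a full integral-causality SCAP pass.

β0 stroke at J1
β1 stroke at TF1
β2 stroke at I1
β3 stroke at J2
β4 stroke at J1

bond 3 →J2  (source Se1 imposes e)
bond 1 →TF1  (only one flow-in slot at J2)
bond 0 →J1  (TF1 one-in-one-out from 1)
bond 2 →I1  (I1: I, integral causality)
bond 4 →J1  (common-f at J1 fixed by 2)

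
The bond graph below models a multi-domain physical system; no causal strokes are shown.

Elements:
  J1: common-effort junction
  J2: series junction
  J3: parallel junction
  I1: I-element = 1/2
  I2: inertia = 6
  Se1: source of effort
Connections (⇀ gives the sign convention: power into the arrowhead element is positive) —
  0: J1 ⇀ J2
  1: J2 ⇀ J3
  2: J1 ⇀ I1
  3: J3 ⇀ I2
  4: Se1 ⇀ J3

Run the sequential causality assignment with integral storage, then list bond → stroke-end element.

#0 →J1
#1 →J2
#2 →I1
#3 →I2
#4 →J3

b4 stroke at J3  (Se1 (Se) sets effort on bond)
b1 stroke at J2  (J3 effort already set via bond 4)
b3 stroke at I2  (0-jn J3 has e-setter on 4)
b0 stroke at J1  (J2 needs exactly one f-in)
b2 stroke at I1  (0-jn J1 has e-setter on 0)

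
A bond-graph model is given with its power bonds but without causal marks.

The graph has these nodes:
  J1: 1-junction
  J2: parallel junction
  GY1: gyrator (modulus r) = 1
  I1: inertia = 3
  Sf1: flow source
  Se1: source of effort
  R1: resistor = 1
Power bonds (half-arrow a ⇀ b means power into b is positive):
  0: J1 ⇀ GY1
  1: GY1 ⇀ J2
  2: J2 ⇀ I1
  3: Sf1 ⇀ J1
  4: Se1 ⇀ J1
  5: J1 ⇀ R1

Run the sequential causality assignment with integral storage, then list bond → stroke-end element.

b3 stroke→Sf1  (Sf1: flow source, stroke at near end)
b4 stroke→J1  (source Se1 imposes e)
b0 stroke→J1  (1-jn J1 has f-setter on 3)
b5 stroke→J1  (J1: bond 3 brought flow, rest push out)
b1 stroke→J2  (through GY1, causality inverts; strokes same side of GY1)
b2 stroke→I1  (common-e at J2 fixed by 1)

bond 0 stroke→J1
bond 1 stroke→J2
bond 2 stroke→I1
bond 3 stroke→Sf1
bond 4 stroke→J1
bond 5 stroke→J1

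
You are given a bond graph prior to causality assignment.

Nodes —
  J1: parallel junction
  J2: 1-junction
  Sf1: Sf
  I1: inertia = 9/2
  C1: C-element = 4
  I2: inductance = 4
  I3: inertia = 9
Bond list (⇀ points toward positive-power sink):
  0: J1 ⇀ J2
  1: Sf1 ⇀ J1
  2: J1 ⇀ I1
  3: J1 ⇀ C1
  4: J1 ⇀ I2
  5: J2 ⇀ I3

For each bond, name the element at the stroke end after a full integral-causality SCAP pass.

b0 stroke at J2
b1 stroke at Sf1
b2 stroke at I1
b3 stroke at J1
b4 stroke at I2
b5 stroke at I3

β1 →Sf1  (Sf1: flow source, stroke at near end)
β2 →I1  (I1 outputs flow p/I1)
β3 →J1  (C1 outputs effort q/C1)
β0 →J2  (J1: bond 3 brought effort, rest push out)
β4 →I2  (common-e at J1 fixed by 3)
β5 →I3  (only one flow-in slot at J2)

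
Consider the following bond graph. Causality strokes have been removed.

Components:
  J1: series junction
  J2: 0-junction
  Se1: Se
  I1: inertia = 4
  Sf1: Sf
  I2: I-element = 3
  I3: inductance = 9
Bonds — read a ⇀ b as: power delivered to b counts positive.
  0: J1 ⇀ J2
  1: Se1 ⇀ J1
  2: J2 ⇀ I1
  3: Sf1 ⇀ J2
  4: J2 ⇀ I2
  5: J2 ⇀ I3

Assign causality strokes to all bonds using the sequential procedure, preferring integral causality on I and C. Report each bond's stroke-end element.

bond 1 stroke→J1  (Se1 fixes effort; stroke away)
bond 3 stroke→Sf1  (Sf1: flow source, stroke at near end)
bond 0 stroke→J2  (J1: last free bond brings flow in)
bond 2 stroke→I1  (0-jn J2 has e-setter on 0)
bond 4 stroke→I2  (common-e at J2 fixed by 0)
bond 5 stroke→I3  (0-jn J2 has e-setter on 0)

#0 →J2
#1 →J1
#2 →I1
#3 →Sf1
#4 →I2
#5 →I3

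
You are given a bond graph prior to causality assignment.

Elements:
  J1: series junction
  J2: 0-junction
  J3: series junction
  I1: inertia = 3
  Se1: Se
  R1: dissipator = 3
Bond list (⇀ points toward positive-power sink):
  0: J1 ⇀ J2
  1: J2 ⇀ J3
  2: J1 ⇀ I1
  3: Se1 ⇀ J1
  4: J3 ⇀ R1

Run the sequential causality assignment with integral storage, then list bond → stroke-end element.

#3 |J1  (source Se1 imposes e)
#2 |I1  (prefer integral on I1)
#0 |J1  (1-jn J1 has f-setter on 2)
#1 |J2  (only one effort-in slot at J2)
#4 |J3  (1-jn J3 has f-setter on 1)

b0 →J1
b1 →J2
b2 →I1
b3 →J1
b4 →J3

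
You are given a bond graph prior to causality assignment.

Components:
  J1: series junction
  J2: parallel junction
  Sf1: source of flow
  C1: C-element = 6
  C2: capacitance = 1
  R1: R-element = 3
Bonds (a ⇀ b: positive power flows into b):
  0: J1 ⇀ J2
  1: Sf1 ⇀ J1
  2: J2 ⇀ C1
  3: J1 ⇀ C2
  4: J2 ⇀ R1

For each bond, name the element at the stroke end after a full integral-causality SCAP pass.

β1 stroke at Sf1  (Sf1 (Sf) sets flow on bond)
β0 stroke at J1  (common-f at J1 fixed by 1)
β3 stroke at J1  (J1 flow already set via bond 1)
β2 stroke at J2  (C1 integral (e out))
β4 stroke at R1  (J2: bond 2 brought effort, rest push out)

b0 |J1
b1 |Sf1
b2 |J2
b3 |J1
b4 |R1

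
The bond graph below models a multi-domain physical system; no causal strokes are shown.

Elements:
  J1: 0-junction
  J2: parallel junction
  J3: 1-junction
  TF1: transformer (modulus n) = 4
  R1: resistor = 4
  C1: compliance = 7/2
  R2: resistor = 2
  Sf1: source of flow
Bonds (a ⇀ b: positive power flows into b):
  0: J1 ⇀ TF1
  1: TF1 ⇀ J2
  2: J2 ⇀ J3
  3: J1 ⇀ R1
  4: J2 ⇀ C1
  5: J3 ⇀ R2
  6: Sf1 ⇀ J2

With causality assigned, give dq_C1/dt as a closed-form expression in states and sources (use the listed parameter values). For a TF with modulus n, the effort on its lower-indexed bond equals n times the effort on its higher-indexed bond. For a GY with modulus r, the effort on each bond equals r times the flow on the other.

β6 stroke→Sf1  (Sf1 (Sf) sets flow on bond)
β4 stroke→J2  (prefer integral on C1)
β1 stroke→TF1  (J2 effort already set via bond 4)
β2 stroke→J3  (common-e at J2 fixed by 4)
β5 stroke→R2  (closing 1-jn rule on J3)
β0 stroke→J1  (TF1: transformer flips bond 1)
β3 stroke→R1  (0-jn J1 has e-setter on 0)

dq_C1/dt = F_Sf1 - 9*q_C1/7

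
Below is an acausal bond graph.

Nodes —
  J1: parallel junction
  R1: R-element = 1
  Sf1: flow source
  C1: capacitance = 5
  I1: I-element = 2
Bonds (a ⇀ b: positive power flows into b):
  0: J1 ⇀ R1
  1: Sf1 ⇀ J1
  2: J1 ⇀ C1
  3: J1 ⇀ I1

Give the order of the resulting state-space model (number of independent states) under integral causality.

2  (C1, I1 all integral)

b1 stroke at Sf1  (Sf1 (Sf) sets flow on bond)
b2 stroke at J1  (prefer integral on C1)
b0 stroke at R1  (common-e at J1 fixed by 2)
b3 stroke at I1  (0-jn J1 has e-setter on 2)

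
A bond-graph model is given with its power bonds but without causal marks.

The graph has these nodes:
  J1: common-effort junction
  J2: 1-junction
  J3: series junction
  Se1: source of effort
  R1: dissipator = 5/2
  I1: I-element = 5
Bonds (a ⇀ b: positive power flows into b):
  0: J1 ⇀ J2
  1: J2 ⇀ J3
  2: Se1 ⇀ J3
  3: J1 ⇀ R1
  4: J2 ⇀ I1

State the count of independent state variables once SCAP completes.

#2 stroke at J3  (Se1 (Se) sets effort on bond)
#1 stroke at J2  (J3 needs exactly one f-in)
#4 stroke at I1  (I1: I, integral causality)
#0 stroke at J2  (1-jn J2 has f-setter on 4)
#3 stroke at J1  (J1 needs exactly one e-in)

1  (I1 all integral)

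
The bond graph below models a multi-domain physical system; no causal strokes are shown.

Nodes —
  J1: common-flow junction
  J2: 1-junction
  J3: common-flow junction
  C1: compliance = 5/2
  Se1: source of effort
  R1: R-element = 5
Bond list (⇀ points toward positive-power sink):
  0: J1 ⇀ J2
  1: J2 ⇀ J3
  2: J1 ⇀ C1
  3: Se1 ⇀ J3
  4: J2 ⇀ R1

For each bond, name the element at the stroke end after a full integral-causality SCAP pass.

#3 →J3  (source Se1 imposes e)
#1 →J2  (J3: last free bond brings flow in)
#2 →J1  (C1 integral (e out))
#0 →J2  (J1: last free bond brings flow in)
#4 →R1  (only one flow-in slot at J2)

#0 stroke at J2
#1 stroke at J2
#2 stroke at J1
#3 stroke at J3
#4 stroke at R1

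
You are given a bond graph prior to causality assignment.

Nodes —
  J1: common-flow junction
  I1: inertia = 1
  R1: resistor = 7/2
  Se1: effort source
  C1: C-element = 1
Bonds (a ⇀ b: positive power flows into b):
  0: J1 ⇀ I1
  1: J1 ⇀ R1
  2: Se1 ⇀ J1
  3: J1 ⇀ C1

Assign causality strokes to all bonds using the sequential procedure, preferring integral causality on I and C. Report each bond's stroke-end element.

bond 0 stroke→I1
bond 1 stroke→J1
bond 2 stroke→J1
bond 3 stroke→J1

b2 stroke at J1  (Se1: effort source, stroke at far end)
b0 stroke at I1  (prefer integral on I1)
b1 stroke at J1  (1-jn J1 has f-setter on 0)
b3 stroke at J1  (J1 flow already set via bond 0)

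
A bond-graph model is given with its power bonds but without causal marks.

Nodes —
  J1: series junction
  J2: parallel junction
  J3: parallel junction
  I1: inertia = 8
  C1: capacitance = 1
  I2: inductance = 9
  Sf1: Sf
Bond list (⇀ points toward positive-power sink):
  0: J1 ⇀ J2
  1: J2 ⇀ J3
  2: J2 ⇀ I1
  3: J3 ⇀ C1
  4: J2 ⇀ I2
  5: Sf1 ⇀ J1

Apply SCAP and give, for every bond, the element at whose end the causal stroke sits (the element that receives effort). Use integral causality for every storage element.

bond 5 stroke at Sf1  (Sf1 (Sf) sets flow on bond)
bond 0 stroke at J1  (J1 flow already set via bond 5)
bond 2 stroke at I1  (I1 outputs flow p/I1)
bond 3 stroke at J3  (prefer integral on C1)
bond 1 stroke at J2  (J3 effort already set via bond 3)
bond 4 stroke at I2  (common-e at J2 fixed by 1)

#0 stroke at J1
#1 stroke at J2
#2 stroke at I1
#3 stroke at J3
#4 stroke at I2
#5 stroke at Sf1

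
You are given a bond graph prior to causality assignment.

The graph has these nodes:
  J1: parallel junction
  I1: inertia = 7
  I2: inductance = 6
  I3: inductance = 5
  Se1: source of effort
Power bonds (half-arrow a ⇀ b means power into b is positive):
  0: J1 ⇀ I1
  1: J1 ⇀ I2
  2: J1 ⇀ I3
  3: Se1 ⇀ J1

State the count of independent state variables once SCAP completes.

#3 stroke→J1  (source Se1 imposes e)
#0 stroke→I1  (J1: bond 3 brought effort, rest push out)
#1 stroke→I2  (common-e at J1 fixed by 3)
#2 stroke→I3  (J1 effort already set via bond 3)

3  (I1, I2, I3 all integral)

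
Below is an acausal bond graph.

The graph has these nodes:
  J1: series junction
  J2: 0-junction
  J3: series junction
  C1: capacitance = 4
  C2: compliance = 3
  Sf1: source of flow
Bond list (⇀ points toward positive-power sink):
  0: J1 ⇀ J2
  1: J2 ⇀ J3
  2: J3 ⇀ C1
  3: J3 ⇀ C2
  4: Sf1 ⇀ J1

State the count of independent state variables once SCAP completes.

2  (C1, C2 all integral)

β4 stroke→Sf1  (Sf1: flow source, stroke at near end)
β0 stroke→J1  (J1: bond 4 brought flow, rest push out)
β1 stroke→J2  (only one effort-in slot at J2)
β2 stroke→J3  (J3: bond 1 brought flow, rest push out)
β3 stroke→J3  (J3 flow already set via bond 1)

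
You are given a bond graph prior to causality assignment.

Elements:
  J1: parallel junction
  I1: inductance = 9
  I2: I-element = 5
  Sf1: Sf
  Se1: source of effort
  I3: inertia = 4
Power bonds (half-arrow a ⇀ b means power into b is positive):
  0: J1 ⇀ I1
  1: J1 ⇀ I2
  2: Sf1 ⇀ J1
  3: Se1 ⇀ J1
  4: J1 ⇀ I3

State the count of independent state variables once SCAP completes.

3  (I1, I2, I3 all integral)

#2 |Sf1  (Sf1 fixes flow; stroke at Sf1)
#3 |J1  (Se1: effort source, stroke at far end)
#0 |I1  (common-e at J1 fixed by 3)
#1 |I2  (0-jn J1 has e-setter on 3)
#4 |I3  (J1 effort already set via bond 3)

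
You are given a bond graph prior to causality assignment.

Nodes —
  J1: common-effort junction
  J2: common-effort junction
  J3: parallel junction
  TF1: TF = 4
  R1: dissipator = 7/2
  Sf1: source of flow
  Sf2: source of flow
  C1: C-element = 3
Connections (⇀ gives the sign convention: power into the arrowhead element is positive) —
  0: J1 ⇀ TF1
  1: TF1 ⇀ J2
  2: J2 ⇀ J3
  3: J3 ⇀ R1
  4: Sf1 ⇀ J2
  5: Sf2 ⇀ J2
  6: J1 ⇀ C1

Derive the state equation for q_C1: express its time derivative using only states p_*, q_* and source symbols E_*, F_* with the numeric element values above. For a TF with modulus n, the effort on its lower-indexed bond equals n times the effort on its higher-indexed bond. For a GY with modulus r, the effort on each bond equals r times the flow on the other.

dq_C1/dt = F_Sf1/4 + F_Sf2/4 - q_C1/168

bond 4 stroke→Sf1  (source Sf1 imposes f)
bond 5 stroke→Sf2  (Sf2 (Sf) sets flow on bond)
bond 6 stroke→J1  (C1: C, integral causality)
bond 0 stroke→TF1  (J1: bond 6 brought effort, rest push out)
bond 1 stroke→J2  (TF1: transformer flips bond 0)
bond 2 stroke→J3  (J2 effort already set via bond 1)
bond 3 stroke→R1  (J3 effort already set via bond 2)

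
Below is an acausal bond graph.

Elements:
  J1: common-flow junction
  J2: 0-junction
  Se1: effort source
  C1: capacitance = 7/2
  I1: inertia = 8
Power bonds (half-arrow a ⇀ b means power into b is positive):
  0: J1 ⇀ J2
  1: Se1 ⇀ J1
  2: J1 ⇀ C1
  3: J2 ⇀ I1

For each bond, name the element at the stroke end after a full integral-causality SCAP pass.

#0 stroke at J2
#1 stroke at J1
#2 stroke at J1
#3 stroke at I1

bond 1 |J1  (Se1 fixes effort; stroke away)
bond 2 |J1  (C1 integral (e out))
bond 0 |J2  (J1 needs exactly one f-in)
bond 3 |I1  (J2: bond 0 brought effort, rest push out)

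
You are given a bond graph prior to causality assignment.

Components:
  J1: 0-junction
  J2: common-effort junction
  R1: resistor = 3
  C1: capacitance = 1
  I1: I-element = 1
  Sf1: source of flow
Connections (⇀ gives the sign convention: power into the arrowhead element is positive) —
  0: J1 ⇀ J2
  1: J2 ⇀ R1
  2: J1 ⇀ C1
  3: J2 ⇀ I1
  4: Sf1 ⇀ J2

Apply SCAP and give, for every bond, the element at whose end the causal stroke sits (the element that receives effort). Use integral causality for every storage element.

β0 stroke→J2
β1 stroke→R1
β2 stroke→J1
β3 stroke→I1
β4 stroke→Sf1

β4 stroke→Sf1  (Sf1 fixes flow; stroke at Sf1)
β2 stroke→J1  (C1 outputs effort q/C1)
β0 stroke→J2  (common-e at J1 fixed by 2)
β1 stroke→R1  (common-e at J2 fixed by 0)
β3 stroke→I1  (0-jn J2 has e-setter on 0)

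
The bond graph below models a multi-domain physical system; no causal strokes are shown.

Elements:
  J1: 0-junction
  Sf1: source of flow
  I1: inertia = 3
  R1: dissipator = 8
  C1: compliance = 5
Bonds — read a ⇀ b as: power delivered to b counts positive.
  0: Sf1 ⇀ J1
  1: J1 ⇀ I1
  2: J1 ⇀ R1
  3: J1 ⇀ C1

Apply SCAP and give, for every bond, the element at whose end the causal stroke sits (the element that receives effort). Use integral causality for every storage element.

#0 →Sf1  (Sf1 fixes flow; stroke at Sf1)
#1 →I1  (I1 integral (f out))
#3 →J1  (C1: C, integral causality)
#2 →R1  (0-jn J1 has e-setter on 3)

b0 stroke→Sf1
b1 stroke→I1
b2 stroke→R1
b3 stroke→J1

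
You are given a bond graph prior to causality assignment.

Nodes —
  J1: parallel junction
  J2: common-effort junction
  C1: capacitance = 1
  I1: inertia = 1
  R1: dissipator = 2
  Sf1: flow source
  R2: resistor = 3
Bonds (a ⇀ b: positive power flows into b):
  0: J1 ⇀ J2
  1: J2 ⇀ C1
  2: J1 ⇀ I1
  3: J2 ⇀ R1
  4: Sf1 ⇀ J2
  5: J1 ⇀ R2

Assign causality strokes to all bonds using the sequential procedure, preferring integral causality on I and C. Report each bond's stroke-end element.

bond 4 stroke at Sf1  (source Sf1 imposes f)
bond 1 stroke at J2  (C1: C, integral causality)
bond 0 stroke at J1  (common-e at J2 fixed by 1)
bond 3 stroke at R1  (common-e at J2 fixed by 1)
bond 2 stroke at I1  (J1: bond 0 brought effort, rest push out)
bond 5 stroke at R2  (common-e at J1 fixed by 0)

β0 |J1
β1 |J2
β2 |I1
β3 |R1
β4 |Sf1
β5 |R2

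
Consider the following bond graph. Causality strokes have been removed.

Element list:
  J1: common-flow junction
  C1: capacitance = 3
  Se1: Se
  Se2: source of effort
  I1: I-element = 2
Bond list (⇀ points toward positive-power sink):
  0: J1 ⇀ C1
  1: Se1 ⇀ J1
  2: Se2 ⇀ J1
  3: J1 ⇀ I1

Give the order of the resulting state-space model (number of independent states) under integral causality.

#1 stroke at J1  (Se1: effort source, stroke at far end)
#2 stroke at J1  (Se2: effort source, stroke at far end)
#0 stroke at J1  (C1 outputs effort q/C1)
#3 stroke at I1  (J1: last free bond brings flow in)

2  (C1, I1 all integral)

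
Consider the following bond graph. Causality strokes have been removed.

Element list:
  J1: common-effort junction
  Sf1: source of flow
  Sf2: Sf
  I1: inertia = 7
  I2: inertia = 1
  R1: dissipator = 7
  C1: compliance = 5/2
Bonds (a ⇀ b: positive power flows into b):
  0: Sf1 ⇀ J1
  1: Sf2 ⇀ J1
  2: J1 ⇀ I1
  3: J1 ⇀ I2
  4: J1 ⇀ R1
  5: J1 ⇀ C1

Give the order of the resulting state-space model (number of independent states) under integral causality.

bond 0 stroke at Sf1  (Sf1: flow source, stroke at near end)
bond 1 stroke at Sf2  (Sf2 fixes flow; stroke at Sf2)
bond 2 stroke at I1  (I1 integral (f out))
bond 3 stroke at I2  (prefer integral on I2)
bond 5 stroke at J1  (C1 outputs effort q/C1)
bond 4 stroke at R1  (common-e at J1 fixed by 5)

3  (C1, I1, I2 all integral)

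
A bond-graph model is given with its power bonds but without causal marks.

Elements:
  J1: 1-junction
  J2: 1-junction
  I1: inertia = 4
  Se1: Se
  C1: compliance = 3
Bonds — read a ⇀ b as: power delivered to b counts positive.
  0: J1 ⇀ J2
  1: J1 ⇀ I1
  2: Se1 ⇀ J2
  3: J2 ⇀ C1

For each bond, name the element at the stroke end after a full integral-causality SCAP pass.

bond 2 |J2  (Se1 (Se) sets effort on bond)
bond 1 |I1  (prefer integral on I1)
bond 0 |J1  (common-f at J1 fixed by 1)
bond 3 |J2  (common-f at J2 fixed by 0)

b0 |J1
b1 |I1
b2 |J2
b3 |J2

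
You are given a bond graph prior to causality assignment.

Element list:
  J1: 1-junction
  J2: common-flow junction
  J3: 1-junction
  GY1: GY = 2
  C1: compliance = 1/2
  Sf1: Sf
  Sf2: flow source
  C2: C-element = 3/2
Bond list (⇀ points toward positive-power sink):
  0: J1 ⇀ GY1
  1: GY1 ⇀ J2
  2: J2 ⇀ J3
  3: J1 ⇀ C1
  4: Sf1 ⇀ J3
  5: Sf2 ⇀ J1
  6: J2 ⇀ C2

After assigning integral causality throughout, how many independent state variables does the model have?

2  (C1, C2 all integral)

bond 4 stroke→Sf1  (source Sf1 imposes f)
bond 5 stroke→Sf2  (Sf2 fixes flow; stroke at Sf2)
bond 0 stroke→J1  (1-jn J1 has f-setter on 5)
bond 3 stroke→J1  (J1 flow already set via bond 5)
bond 2 stroke→J3  (J3: bond 4 brought flow, rest push out)
bond 1 stroke→J2  (GY1 both-in/both-out from 0)
bond 6 stroke→J2  (common-f at J2 fixed by 2)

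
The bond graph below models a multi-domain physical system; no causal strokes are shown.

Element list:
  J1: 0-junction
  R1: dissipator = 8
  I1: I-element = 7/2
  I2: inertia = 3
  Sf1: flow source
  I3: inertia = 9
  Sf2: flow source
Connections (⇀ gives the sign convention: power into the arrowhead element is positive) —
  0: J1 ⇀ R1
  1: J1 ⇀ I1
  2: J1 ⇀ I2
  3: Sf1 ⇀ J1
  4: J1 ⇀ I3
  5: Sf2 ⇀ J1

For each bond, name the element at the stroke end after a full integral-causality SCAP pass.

#0 stroke at J1
#1 stroke at I1
#2 stroke at I2
#3 stroke at Sf1
#4 stroke at I3
#5 stroke at Sf2

β3 stroke→Sf1  (Sf1: flow source, stroke at near end)
β5 stroke→Sf2  (Sf2 (Sf) sets flow on bond)
β1 stroke→I1  (I1 integral (f out))
β2 stroke→I2  (I2: I, integral causality)
β4 stroke→I3  (I3: I, integral causality)
β0 stroke→J1  (only one effort-in slot at J1)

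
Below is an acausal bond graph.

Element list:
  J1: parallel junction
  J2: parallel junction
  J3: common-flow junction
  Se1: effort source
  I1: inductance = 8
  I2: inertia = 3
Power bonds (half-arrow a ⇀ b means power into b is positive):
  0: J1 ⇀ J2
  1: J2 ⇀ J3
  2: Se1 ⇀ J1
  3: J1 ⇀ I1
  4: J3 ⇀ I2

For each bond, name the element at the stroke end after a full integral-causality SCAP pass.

#2 stroke→J1  (Se1 fixes effort; stroke away)
#0 stroke→J2  (common-e at J1 fixed by 2)
#3 stroke→I1  (J1: bond 2 brought effort, rest push out)
#1 stroke→J3  (0-jn J2 has e-setter on 0)
#4 stroke→I2  (J3 needs exactly one f-in)

b0 |J2
b1 |J3
b2 |J1
b3 |I1
b4 |I2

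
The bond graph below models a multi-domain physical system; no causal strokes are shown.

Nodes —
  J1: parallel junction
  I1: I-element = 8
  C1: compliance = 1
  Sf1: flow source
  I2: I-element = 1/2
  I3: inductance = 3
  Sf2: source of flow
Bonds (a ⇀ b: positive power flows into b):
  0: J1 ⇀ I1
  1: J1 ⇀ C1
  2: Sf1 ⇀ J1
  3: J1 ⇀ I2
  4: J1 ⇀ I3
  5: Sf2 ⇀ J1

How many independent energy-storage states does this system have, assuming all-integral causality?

4  (C1, I1, I2, I3 all integral)

#2 →Sf1  (Sf1: flow source, stroke at near end)
#5 →Sf2  (source Sf2 imposes f)
#0 →I1  (I1 outputs flow p/I1)
#1 →J1  (C1 outputs effort q/C1)
#3 →I2  (J1 effort already set via bond 1)
#4 →I3  (0-jn J1 has e-setter on 1)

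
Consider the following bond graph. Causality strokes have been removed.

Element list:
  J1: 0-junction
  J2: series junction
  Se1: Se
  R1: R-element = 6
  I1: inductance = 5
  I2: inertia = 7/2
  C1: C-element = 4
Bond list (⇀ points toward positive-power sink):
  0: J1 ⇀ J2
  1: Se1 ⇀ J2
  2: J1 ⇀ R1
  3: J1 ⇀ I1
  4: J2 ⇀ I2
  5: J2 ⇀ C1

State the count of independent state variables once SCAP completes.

bond 1 stroke at J2  (source Se1 imposes e)
bond 3 stroke at I1  (prefer integral on I1)
bond 4 stroke at I2  (I2 integral (f out))
bond 0 stroke at J2  (common-f at J2 fixed by 4)
bond 5 stroke at J2  (J2 flow already set via bond 4)
bond 2 stroke at J1  (J1 needs exactly one e-in)

3  (C1, I1, I2 all integral)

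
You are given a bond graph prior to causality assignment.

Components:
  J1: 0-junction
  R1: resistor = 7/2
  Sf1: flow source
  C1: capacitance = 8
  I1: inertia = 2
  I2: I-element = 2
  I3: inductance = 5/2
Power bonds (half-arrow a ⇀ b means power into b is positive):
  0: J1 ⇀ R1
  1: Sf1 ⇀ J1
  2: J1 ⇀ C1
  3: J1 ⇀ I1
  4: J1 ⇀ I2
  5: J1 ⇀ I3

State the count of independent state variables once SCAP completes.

bond 1 stroke at Sf1  (Sf1 fixes flow; stroke at Sf1)
bond 2 stroke at J1  (C1: C, integral causality)
bond 0 stroke at R1  (J1 effort already set via bond 2)
bond 3 stroke at I1  (J1: bond 2 brought effort, rest push out)
bond 4 stroke at I2  (common-e at J1 fixed by 2)
bond 5 stroke at I3  (0-jn J1 has e-setter on 2)

4  (C1, I1, I2, I3 all integral)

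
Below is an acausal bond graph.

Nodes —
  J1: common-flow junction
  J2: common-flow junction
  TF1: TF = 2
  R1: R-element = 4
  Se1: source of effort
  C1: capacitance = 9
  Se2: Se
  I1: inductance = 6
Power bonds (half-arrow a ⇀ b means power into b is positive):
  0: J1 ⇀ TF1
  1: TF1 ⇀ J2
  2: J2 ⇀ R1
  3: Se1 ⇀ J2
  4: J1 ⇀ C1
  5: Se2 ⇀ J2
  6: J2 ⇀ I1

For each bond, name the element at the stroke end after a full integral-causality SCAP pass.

b3 stroke at J2  (source Se1 imposes e)
b5 stroke at J2  (source Se2 imposes e)
b4 stroke at J1  (C1: C, integral causality)
b0 stroke at TF1  (closing 1-jn rule on J1)
b1 stroke at J2  (TF TF1: opposite of bond 0)
b6 stroke at I1  (prefer integral on I1)
b2 stroke at J2  (J2: bond 6 brought flow, rest push out)

b0 stroke at TF1
b1 stroke at J2
b2 stroke at J2
b3 stroke at J2
b4 stroke at J1
b5 stroke at J2
b6 stroke at I1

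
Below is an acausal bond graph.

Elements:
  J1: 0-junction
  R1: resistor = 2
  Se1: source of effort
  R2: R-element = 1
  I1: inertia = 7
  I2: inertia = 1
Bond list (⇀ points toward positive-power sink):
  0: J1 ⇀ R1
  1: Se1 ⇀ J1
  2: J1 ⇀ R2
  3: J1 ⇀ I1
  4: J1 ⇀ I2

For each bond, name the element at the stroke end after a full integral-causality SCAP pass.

bond 0 |R1
bond 1 |J1
bond 2 |R2
bond 3 |I1
bond 4 |I2

#1 →J1  (Se1 fixes effort; stroke away)
#0 →R1  (J1: bond 1 brought effort, rest push out)
#2 →R2  (J1 effort already set via bond 1)
#3 →I1  (0-jn J1 has e-setter on 1)
#4 →I2  (J1 effort already set via bond 1)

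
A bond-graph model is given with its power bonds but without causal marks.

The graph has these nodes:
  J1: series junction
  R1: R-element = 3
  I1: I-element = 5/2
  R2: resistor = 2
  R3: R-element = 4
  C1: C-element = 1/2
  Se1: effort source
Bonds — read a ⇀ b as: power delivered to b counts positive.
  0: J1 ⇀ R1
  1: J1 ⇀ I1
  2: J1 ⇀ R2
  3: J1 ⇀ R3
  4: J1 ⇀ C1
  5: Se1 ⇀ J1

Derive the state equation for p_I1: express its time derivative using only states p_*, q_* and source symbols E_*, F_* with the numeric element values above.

b5 stroke→J1  (Se1: effort source, stroke at far end)
b1 stroke→I1  (I1 integral (f out))
b0 stroke→J1  (J1: bond 1 brought flow, rest push out)
b2 stroke→J1  (J1: bond 1 brought flow, rest push out)
b3 stroke→J1  (J1: bond 1 brought flow, rest push out)
b4 stroke→J1  (J1 flow already set via bond 1)

dp_I1/dt = E_Se1 - 18*p_I1/5 - 2*q_C1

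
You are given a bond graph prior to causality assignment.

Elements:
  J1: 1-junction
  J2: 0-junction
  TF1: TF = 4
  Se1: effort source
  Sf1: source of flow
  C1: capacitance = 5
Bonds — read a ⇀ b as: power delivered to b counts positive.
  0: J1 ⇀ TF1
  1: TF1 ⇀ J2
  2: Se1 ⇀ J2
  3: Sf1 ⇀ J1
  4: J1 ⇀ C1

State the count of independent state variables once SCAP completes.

#2 |J2  (Se1 fixes effort; stroke away)
#3 |Sf1  (Sf1 fixes flow; stroke at Sf1)
#0 |J1  (common-f at J1 fixed by 3)
#4 |J1  (1-jn J1 has f-setter on 3)
#1 |TF1  (J2: bond 2 brought effort, rest push out)

1  (C1 all integral)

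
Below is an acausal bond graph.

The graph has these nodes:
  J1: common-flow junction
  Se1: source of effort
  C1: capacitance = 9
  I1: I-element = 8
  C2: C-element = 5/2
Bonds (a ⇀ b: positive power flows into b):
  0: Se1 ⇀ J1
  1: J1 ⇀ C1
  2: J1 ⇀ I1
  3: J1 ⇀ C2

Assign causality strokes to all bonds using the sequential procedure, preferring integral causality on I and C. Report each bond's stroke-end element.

β0 →J1
β1 →J1
β2 →I1
β3 →J1

#0 stroke at J1  (Se1 (Se) sets effort on bond)
#1 stroke at J1  (C1 integral (e out))
#2 stroke at I1  (I1 outputs flow p/I1)
#3 stroke at J1  (common-f at J1 fixed by 2)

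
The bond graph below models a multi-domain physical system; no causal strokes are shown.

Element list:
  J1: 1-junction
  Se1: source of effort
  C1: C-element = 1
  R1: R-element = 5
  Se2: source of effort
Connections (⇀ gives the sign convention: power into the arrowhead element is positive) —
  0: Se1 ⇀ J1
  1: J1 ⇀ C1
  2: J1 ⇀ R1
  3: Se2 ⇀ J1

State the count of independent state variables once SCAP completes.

#0 →J1  (Se1 fixes effort; stroke away)
#3 →J1  (Se2 fixes effort; stroke away)
#1 →J1  (prefer integral on C1)
#2 →R1  (J1: last free bond brings flow in)

1  (C1 all integral)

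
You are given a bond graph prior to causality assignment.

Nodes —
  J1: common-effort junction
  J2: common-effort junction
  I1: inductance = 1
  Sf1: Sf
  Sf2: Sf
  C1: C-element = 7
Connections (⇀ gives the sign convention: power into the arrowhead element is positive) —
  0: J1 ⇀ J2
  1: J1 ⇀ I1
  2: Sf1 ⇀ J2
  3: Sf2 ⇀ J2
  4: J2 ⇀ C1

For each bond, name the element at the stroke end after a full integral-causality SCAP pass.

b0 →J1
b1 →I1
b2 →Sf1
b3 →Sf2
b4 →J2

b2 stroke at Sf1  (Sf1 (Sf) sets flow on bond)
b3 stroke at Sf2  (source Sf2 imposes f)
b1 stroke at I1  (prefer integral on I1)
b0 stroke at J1  (J1: last free bond brings effort in)
b4 stroke at J2  (J2: last free bond brings effort in)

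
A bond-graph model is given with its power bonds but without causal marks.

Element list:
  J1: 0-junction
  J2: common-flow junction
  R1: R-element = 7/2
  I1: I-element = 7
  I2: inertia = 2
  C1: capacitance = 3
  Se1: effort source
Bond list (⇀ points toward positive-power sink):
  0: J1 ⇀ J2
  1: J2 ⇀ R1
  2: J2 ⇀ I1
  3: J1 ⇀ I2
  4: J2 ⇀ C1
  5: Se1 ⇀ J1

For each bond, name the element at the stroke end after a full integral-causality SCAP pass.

b0 →J2
b1 →J2
b2 →I1
b3 →I2
b4 →J2
b5 →J1

bond 5 stroke at J1  (Se1 fixes effort; stroke away)
bond 0 stroke at J2  (J1 effort already set via bond 5)
bond 3 stroke at I2  (common-e at J1 fixed by 5)
bond 2 stroke at I1  (prefer integral on I1)
bond 1 stroke at J2  (1-jn J2 has f-setter on 2)
bond 4 stroke at J2  (J2 flow already set via bond 2)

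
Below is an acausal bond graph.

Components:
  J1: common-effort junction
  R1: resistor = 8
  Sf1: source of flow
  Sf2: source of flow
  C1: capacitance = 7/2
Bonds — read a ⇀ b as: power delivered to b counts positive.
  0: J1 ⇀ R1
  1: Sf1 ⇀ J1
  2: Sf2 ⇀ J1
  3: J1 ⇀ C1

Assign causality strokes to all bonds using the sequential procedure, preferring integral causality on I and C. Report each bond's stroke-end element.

b1 stroke→Sf1  (Sf1 fixes flow; stroke at Sf1)
b2 stroke→Sf2  (Sf2 (Sf) sets flow on bond)
b3 stroke→J1  (prefer integral on C1)
b0 stroke→R1  (0-jn J1 has e-setter on 3)

#0 |R1
#1 |Sf1
#2 |Sf2
#3 |J1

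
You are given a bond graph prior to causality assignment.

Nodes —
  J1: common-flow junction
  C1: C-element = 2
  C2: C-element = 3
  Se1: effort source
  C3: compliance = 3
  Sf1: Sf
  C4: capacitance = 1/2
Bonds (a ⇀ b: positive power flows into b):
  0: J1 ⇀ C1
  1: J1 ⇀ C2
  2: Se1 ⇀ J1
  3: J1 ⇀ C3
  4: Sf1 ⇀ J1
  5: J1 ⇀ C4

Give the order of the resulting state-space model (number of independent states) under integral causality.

4  (C1, C2, C3, C4 all integral)

#2 |J1  (Se1: effort source, stroke at far end)
#4 |Sf1  (Sf1: flow source, stroke at near end)
#0 |J1  (J1 flow already set via bond 4)
#1 |J1  (J1: bond 4 brought flow, rest push out)
#3 |J1  (common-f at J1 fixed by 4)
#5 |J1  (J1: bond 4 brought flow, rest push out)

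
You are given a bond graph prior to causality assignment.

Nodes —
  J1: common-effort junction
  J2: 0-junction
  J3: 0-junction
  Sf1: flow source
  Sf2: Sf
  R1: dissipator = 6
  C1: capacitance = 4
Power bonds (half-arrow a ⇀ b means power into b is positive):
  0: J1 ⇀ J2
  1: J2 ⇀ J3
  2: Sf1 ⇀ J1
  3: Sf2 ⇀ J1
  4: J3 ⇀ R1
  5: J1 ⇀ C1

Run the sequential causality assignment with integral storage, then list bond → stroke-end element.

bond 0 →J2
bond 1 →J3
bond 2 →Sf1
bond 3 →Sf2
bond 4 →R1
bond 5 →J1

bond 2 stroke→Sf1  (Sf1 (Sf) sets flow on bond)
bond 3 stroke→Sf2  (Sf2 (Sf) sets flow on bond)
bond 5 stroke→J1  (C1 integral (e out))
bond 0 stroke→J2  (J1 effort already set via bond 5)
bond 1 stroke→J3  (J2: bond 0 brought effort, rest push out)
bond 4 stroke→R1  (0-jn J3 has e-setter on 1)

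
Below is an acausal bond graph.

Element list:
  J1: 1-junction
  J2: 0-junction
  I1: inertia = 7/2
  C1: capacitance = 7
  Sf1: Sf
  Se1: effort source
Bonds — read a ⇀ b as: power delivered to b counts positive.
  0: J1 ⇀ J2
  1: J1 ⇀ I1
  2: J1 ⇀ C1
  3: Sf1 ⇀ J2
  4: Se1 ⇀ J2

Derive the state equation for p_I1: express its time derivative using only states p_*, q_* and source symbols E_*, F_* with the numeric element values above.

β3 |Sf1  (source Sf1 imposes f)
β4 |J2  (Se1 (Se) sets effort on bond)
β0 |J1  (J2 effort already set via bond 4)
β1 |I1  (I1 integral (f out))
β2 |J1  (common-f at J1 fixed by 1)

dp_I1/dt = -E_Se1 - q_C1/7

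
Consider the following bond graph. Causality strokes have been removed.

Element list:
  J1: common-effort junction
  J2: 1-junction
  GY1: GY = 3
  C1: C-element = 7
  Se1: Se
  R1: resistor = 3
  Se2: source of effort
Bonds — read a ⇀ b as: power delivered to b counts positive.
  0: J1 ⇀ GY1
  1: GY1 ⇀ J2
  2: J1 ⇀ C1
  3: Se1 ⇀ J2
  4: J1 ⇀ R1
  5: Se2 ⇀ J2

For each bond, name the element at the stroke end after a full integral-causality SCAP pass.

#0 stroke→GY1
#1 stroke→GY1
#2 stroke→J1
#3 stroke→J2
#4 stroke→R1
#5 stroke→J2

β3 →J2  (Se1: effort source, stroke at far end)
β5 →J2  (Se2: effort source, stroke at far end)
β1 →GY1  (J2 needs exactly one f-in)
β0 →GY1  (GY1: gyrator matches bond 1)
β2 →J1  (prefer integral on C1)
β4 →R1  (common-e at J1 fixed by 2)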